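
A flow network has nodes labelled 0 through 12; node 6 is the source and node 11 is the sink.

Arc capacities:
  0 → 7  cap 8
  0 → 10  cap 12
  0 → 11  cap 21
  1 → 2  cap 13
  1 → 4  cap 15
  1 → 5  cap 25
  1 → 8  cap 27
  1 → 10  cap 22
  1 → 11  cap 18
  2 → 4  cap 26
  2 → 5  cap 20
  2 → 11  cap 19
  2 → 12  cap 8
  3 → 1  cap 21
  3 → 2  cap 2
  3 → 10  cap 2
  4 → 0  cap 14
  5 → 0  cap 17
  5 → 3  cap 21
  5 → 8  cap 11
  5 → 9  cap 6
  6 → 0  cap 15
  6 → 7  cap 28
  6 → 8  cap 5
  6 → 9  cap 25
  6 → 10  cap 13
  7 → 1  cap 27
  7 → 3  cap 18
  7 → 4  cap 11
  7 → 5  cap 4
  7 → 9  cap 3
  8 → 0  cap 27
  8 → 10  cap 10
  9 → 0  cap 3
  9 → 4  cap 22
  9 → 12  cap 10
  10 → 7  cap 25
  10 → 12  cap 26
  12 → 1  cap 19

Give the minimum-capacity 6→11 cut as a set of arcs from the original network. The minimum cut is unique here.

Min-cut arcs: {(0,11), (1,2), (1,11), (3,2)} (total capacity 54)

augment #1: 6→0→11 push 15
augment #2: 6→7→1→11 push 18
augment #3: 6→8→0→11 push 5
augment #4: 6→9→0→11 push 1
augment #5: 6→7→1→2→11 push 9
augment #6: 6→7→3→2→11 push 1
augment #7: 6→9→12→1→2→11 push 4
augment #8: 6→10→7→3→2→11 push 1
max flow = 54; residual-reachable set from 6 gives S-side
cut edges (S→T): {(0,11), (1,2), (1,11), (3,2)} total cap 54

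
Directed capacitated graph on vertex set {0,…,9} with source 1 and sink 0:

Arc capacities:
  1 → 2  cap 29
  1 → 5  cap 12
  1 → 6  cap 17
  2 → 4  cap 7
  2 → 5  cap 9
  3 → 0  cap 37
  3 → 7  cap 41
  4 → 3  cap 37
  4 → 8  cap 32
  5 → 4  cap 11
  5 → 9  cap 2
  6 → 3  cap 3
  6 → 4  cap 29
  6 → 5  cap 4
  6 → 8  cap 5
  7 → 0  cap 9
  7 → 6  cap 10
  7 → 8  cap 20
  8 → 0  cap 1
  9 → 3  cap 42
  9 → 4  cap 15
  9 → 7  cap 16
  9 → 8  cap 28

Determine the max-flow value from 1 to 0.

Maximum flow value: 37

augment #1: 1→6→3→0 bottleneck 3, total now 3
augment #2: 1→6→8→0 bottleneck 1, total now 4
augment #3: 1→2→4→3→0 bottleneck 7, total now 11
augment #4: 1→5→4→3→0 bottleneck 11, total now 22
augment #5: 1→5→9→3→0 bottleneck 1, total now 23
augment #6: 1→6→4→3→0 bottleneck 13, total now 36
augment #7: 1→2→5→9→3→0 bottleneck 1, total now 37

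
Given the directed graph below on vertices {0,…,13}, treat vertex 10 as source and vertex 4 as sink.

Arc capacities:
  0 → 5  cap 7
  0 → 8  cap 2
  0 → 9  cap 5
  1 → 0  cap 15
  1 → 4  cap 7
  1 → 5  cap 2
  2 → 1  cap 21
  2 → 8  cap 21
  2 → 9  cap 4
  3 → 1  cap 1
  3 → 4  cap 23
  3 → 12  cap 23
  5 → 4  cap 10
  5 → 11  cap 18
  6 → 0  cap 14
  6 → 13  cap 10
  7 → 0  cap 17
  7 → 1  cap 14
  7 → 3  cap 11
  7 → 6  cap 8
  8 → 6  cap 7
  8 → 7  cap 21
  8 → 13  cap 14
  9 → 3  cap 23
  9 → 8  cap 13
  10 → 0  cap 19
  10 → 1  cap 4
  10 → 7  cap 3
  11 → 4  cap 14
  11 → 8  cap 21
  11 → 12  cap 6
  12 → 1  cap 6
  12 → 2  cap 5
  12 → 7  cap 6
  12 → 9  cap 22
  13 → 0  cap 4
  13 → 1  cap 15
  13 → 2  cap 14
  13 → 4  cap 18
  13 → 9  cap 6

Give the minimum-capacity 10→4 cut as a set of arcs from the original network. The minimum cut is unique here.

augment #1: 10→1→4 push 4
augment #2: 10→0→5→4 push 7
augment #3: 10→7→1→4 push 3
augment #4: 10→0→8→13→4 push 2
augment #5: 10→0→9→3→4 push 5
max flow = 21; residual-reachable set from 10 gives S-side
cut edges (S→T): {(0,5), (0,8), (0,9), (10,1), (10,7)} total cap 21

Min-cut arcs: {(0,5), (0,8), (0,9), (10,1), (10,7)} (total capacity 21)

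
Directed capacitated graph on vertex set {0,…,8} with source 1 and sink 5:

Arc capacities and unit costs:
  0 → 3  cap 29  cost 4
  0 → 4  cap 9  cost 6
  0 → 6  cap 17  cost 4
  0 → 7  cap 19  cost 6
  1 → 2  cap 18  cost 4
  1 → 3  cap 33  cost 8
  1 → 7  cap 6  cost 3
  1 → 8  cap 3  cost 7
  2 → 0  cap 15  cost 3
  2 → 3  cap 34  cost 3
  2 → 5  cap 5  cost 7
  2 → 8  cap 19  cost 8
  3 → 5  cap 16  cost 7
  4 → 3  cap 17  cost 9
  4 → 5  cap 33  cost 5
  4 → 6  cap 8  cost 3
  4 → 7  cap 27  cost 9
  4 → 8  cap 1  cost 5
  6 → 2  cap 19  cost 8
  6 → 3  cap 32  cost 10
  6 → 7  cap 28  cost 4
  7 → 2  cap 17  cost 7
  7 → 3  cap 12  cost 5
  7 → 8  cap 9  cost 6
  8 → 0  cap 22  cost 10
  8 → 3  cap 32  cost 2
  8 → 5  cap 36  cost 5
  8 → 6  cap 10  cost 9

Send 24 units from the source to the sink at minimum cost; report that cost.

Minimum cost for 24 units: 315

shortest-cost path #1: 1→2→5 push 5 @ unit cost 11 (adds 55)
shortest-cost path #2: 1→8→5 push 3 @ unit cost 12 (adds 36)
shortest-cost path #3: 1→2→3→5 push 13 @ unit cost 14 (adds 182)
shortest-cost path #4: 1→7→8→5 push 3 @ unit cost 14 (adds 42)
total cost = 315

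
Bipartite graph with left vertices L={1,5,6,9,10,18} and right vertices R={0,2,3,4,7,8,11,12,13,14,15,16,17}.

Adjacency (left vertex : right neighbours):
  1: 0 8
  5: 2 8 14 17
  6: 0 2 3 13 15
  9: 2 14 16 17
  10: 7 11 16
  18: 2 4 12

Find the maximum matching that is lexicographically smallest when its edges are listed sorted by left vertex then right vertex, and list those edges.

|M| = 6 (so the lex-smallest maximum matching has 6 edges)
process left vertices in ascending order; for each, take the smallest-labelled available neighbour that still permits 6 edges overall, or leave it unmatched if none does
lex-smallest matching: {1-0, 5-2, 6-3, 9-14, 10-7, 18-4}

Lex-smallest maximum matching: {(1,0), (5,2), (6,3), (9,14), (10,7), (18,4)}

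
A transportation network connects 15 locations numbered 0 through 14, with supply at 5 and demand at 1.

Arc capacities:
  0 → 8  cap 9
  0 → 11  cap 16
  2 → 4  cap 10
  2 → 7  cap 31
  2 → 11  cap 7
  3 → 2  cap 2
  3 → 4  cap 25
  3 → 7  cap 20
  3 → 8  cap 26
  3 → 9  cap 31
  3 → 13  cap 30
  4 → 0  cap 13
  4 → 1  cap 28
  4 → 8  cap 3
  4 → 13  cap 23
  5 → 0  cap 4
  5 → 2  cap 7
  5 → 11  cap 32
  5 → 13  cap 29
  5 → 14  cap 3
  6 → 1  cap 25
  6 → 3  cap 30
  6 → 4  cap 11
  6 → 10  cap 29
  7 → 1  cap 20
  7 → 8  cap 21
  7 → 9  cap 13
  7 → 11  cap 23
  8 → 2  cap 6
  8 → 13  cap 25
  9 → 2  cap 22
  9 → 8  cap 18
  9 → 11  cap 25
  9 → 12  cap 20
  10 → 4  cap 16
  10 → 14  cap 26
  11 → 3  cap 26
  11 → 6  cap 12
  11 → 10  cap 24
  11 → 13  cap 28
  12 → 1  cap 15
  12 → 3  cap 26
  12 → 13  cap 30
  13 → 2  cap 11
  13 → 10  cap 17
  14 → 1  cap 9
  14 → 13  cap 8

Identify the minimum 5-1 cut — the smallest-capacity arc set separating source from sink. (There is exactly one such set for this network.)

augment #1: 5→14→1 push 3
augment #2: 5→2→4→1 push 7
augment #3: 5→11→6→1 push 12
augment #4: 5→11→3→4→1 push 20
augment #5: 5→13→2→4→1 push 1
augment #6: 5→13→2→7→1 push 10
augment #7: 5→13→10→14→1 push 6
augment #8: 5→0→8→2→7→1 push 4
augment #9: 5→13→10→4→2→7→1 push 6
augment #10: 5→13→10→4→3→9→12→1 push 5
max flow = 74; residual-reachable set from 5 gives S-side
cut edges (S→T): {(5,0), (5,2), (5,11), (5,14), (13,2), (13,10)} total cap 74

Min-cut arcs: {(5,0), (5,2), (5,11), (5,14), (13,2), (13,10)} (total capacity 74)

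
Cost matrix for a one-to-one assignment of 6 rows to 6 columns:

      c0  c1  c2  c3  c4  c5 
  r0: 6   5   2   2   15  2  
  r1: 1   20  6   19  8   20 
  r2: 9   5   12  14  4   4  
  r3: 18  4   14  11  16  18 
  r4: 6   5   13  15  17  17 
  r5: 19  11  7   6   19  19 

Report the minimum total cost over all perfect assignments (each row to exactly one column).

Minimum assignment cost: 28

optimal assignment: row0→col5 (cost 2), row1→col2 (cost 6), row2→col4 (cost 4), row3→col1 (cost 4), row4→col0 (cost 6), row5→col3 (cost 6)
total = 2 + 6 + 4 + 4 + 6 + 6 = 28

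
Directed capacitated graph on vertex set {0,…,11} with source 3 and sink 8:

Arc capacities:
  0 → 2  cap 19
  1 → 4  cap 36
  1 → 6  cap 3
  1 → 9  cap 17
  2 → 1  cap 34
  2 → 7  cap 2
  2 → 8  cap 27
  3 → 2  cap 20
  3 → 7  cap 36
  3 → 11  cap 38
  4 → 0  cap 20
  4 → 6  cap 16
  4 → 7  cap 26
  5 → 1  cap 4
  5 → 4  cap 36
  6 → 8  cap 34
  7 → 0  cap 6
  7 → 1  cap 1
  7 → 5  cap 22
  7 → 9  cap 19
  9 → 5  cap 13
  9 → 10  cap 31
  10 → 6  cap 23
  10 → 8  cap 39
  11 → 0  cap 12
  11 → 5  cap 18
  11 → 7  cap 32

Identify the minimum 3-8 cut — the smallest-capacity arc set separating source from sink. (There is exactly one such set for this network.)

augment #1: 3→2→8 push 20
augment #2: 3→7→0→2→8 push 6
augment #3: 3→7→1→6→8 push 1
augment #4: 3→7→9→10→8 push 19
augment #5: 3→11→0→2→8 push 1
augment #6: 3→7→5→1→6→8 push 2
augment #7: 3→7→5→4→6→8 push 8
augment #8: 3→11→5→4→6→8 push 8
augment #9: 3→11→5→1→9→10→8 push 2
augment #10: 3→11→0→2→1→9→10→8 push 10
max flow = 77; residual-reachable set from 3 gives S-side
cut edges (S→T): {(1,6), (2,8), (4,6), (9,10)} total cap 77

Min-cut arcs: {(1,6), (2,8), (4,6), (9,10)} (total capacity 77)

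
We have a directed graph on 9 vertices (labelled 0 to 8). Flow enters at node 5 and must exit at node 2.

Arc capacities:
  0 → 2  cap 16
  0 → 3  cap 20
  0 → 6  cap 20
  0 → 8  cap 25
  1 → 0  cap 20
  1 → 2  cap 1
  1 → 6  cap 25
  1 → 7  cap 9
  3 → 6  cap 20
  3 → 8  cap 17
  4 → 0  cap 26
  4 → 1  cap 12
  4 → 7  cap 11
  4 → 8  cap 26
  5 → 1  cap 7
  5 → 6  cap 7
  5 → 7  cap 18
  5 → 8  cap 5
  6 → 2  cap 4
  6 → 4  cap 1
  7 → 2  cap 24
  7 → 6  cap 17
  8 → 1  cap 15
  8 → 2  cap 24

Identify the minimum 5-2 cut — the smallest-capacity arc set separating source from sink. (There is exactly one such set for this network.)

Min-cut arcs: {(5,1), (5,7), (5,8), (6,2), (6,4)} (total capacity 35)

augment #1: 5→1→2 push 1
augment #2: 5→6→2 push 4
augment #3: 5→7→2 push 18
augment #4: 5→8→2 push 5
augment #5: 5→1→0→2 push 6
augment #6: 5→6→4→0→2 push 1
max flow = 35; residual-reachable set from 5 gives S-side
cut edges (S→T): {(5,1), (5,7), (5,8), (6,2), (6,4)} total cap 35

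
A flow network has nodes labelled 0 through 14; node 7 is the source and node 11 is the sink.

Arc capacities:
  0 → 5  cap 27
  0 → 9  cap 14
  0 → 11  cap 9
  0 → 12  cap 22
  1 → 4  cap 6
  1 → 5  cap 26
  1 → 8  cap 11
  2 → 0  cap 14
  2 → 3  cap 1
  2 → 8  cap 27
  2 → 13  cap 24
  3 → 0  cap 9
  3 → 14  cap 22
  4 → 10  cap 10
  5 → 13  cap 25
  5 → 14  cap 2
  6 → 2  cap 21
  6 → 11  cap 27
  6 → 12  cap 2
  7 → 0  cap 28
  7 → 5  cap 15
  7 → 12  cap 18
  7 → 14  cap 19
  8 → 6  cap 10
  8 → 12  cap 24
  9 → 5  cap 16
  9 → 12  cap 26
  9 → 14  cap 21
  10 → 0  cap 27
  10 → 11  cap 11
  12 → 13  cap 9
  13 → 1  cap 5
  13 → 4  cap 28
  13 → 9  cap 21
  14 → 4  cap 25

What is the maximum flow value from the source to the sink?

augment #1: 7→0→11 bottleneck 9, total now 9
augment #2: 7→14→4→10→11 bottleneck 10, total now 19
augment #3: 7→5→13→1→8→6→11 bottleneck 5, total now 24

Maximum flow value: 24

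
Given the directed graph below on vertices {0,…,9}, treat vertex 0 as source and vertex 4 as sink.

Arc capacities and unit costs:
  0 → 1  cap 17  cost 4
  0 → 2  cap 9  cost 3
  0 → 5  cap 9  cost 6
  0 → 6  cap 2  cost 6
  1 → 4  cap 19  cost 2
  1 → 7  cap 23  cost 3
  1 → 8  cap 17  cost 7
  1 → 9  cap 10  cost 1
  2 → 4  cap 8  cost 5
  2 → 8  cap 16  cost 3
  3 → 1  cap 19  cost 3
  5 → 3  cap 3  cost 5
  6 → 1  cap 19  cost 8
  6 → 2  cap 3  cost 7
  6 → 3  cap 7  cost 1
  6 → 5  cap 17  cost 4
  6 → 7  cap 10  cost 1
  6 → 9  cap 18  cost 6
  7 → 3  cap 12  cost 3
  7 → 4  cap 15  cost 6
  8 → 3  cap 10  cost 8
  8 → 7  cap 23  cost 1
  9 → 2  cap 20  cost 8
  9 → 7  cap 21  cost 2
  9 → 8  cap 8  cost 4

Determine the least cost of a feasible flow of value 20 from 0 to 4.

shortest-cost path #1: 0→1→4 push 17 @ unit cost 6 (adds 102)
shortest-cost path #2: 0→2→4 push 3 @ unit cost 8 (adds 24)
total cost = 126

Minimum cost for 20 units: 126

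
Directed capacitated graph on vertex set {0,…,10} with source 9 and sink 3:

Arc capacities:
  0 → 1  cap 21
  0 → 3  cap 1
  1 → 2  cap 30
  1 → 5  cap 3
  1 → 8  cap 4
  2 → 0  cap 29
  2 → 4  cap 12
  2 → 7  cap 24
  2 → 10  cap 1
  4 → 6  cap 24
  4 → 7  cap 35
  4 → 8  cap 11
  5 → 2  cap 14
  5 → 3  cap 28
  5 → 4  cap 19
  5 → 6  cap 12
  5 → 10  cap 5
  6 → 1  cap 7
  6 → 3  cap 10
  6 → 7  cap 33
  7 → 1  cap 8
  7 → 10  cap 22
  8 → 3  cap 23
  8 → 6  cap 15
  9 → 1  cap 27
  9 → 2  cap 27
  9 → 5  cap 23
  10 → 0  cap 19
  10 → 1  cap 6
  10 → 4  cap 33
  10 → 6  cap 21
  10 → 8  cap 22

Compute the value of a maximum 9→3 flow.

Maximum flow value: 60

augment #1: 9→5→3 bottleneck 23, total now 23
augment #2: 9→1→5→3 bottleneck 3, total now 26
augment #3: 9→1→8→3 bottleneck 4, total now 30
augment #4: 9→2→0→3 bottleneck 1, total now 31
augment #5: 9→2→4→6→3 bottleneck 10, total now 41
augment #6: 9→2→4→8→3 bottleneck 2, total now 43
augment #7: 9→2→10→8→3 bottleneck 1, total now 44
augment #8: 9→2→7→10→8→3 bottleneck 13, total now 57
augment #9: 9→1→2→7→10→8→3 bottleneck 3, total now 60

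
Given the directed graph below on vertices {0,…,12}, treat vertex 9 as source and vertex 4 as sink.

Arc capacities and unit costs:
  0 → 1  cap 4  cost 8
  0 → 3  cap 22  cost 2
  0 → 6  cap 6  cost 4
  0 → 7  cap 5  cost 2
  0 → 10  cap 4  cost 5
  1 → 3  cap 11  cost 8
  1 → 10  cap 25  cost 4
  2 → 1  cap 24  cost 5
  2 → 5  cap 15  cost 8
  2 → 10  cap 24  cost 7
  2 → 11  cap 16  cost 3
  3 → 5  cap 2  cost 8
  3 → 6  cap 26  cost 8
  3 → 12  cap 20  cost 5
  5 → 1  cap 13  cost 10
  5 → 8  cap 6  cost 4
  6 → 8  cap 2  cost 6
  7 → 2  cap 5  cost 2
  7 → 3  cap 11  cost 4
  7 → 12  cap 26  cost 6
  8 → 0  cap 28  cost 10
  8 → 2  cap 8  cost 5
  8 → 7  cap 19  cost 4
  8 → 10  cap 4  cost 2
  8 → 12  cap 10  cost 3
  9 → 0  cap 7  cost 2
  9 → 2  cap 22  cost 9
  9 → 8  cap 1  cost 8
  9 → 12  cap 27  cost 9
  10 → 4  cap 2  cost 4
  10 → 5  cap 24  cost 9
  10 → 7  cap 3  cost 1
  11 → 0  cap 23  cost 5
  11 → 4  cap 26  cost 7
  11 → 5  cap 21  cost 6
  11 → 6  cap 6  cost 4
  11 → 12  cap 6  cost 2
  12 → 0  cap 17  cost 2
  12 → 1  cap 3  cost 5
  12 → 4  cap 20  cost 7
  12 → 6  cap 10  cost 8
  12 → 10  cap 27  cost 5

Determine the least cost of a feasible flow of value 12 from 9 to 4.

Minimum cost for 12 units: 182

shortest-cost path #1: 9→0→10→4 push 2 @ unit cost 11 (adds 22)
shortest-cost path #2: 9→12→4 push 10 @ unit cost 16 (adds 160)
total cost = 182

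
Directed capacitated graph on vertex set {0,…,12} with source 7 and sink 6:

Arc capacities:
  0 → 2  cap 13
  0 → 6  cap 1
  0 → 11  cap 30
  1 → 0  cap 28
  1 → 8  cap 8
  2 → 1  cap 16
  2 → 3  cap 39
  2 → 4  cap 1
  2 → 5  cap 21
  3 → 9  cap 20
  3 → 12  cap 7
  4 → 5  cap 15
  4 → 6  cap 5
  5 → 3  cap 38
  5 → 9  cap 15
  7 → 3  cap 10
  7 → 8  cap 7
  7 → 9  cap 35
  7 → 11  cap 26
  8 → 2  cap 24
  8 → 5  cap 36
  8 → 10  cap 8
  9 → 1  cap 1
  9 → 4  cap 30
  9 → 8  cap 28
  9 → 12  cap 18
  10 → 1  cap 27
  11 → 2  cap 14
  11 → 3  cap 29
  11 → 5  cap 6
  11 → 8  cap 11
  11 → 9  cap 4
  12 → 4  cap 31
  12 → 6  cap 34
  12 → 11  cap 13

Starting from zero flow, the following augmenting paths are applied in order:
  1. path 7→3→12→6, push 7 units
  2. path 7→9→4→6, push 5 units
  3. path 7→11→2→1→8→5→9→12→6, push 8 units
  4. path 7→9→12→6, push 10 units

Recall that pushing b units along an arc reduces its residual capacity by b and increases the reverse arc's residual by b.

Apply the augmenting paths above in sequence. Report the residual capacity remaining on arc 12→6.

Residual capacity of (12,6): 9

after path 1 (7→3→12→6, push 7): res(12,6)=27
after path 2 (7→9→4→6, push 5): res(12,6)=27
after path 3 (7→11→2→1→8→5→9→12→6, push 8): res(12,6)=19
after path 4 (7→9→12→6, push 10): res(12,6)=9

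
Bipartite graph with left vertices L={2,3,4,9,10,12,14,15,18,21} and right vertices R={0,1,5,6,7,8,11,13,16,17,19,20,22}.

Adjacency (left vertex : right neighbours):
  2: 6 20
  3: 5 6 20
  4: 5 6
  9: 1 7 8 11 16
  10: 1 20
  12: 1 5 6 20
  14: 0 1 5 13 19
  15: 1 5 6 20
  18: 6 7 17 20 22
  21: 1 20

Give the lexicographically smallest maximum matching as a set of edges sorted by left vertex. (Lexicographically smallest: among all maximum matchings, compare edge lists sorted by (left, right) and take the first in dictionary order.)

Lex-smallest maximum matching: {(2,6), (3,5), (9,7), (10,1), (12,20), (14,0), (18,17)}

|M| = 7 (so the lex-smallest maximum matching has 7 edges)
process left vertices in ascending order; for each, take the smallest-labelled available neighbour that still permits 7 edges overall, or leave it unmatched if none does
lex-smallest matching: {2-6, 3-5, 9-7, 10-1, 12-20, 14-0, 18-17}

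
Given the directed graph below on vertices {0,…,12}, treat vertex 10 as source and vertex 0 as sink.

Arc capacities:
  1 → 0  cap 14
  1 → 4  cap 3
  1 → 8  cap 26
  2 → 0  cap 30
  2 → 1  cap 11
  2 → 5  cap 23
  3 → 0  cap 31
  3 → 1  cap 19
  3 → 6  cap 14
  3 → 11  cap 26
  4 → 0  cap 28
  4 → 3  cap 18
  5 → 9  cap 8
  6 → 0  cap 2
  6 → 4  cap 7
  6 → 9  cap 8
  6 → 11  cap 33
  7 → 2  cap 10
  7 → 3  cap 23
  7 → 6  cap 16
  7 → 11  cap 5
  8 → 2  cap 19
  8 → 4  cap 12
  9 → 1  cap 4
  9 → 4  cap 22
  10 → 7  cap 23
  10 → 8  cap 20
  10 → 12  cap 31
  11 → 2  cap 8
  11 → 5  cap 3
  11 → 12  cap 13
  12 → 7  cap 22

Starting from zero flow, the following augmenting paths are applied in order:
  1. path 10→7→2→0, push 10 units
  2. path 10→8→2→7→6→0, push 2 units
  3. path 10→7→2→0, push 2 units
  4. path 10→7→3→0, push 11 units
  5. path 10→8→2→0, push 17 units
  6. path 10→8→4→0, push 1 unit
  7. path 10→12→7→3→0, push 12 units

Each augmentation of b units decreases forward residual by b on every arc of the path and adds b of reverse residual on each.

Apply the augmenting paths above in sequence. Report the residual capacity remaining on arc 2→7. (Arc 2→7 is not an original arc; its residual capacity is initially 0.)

Residual capacity of (2,7): 10

after path 1 (10→7→2→0, push 10): res(2,7)=10
after path 2 (10→8→2→7→6→0, push 2): res(2,7)=8
after path 3 (10→7→2→0, push 2): res(2,7)=10
after path 4 (10→7→3→0, push 11): res(2,7)=10
after path 5 (10→8→2→0, push 17): res(2,7)=10
after path 6 (10→8→4→0, push 1): res(2,7)=10
after path 7 (10→12→7→3→0, push 12): res(2,7)=10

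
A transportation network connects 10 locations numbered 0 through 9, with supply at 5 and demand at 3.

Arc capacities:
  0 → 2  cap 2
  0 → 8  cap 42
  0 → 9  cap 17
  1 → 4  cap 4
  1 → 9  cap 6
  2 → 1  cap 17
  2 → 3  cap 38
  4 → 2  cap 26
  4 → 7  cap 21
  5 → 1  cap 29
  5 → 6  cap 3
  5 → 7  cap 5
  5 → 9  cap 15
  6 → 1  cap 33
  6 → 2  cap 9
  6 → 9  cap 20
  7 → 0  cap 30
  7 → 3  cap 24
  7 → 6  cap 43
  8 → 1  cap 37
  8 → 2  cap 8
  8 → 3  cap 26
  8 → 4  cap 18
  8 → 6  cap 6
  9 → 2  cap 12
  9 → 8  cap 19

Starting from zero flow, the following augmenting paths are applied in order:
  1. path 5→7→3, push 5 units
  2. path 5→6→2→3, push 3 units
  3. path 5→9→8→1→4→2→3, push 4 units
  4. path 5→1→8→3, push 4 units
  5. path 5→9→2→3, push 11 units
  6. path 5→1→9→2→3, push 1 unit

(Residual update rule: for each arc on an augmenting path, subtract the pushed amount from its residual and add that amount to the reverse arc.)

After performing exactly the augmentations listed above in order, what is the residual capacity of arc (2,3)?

Residual capacity of (2,3): 19

after path 1 (5→7→3, push 5): res(2,3)=38
after path 2 (5→6→2→3, push 3): res(2,3)=35
after path 3 (5→9→8→1→4→2→3, push 4): res(2,3)=31
after path 4 (5→1→8→3, push 4): res(2,3)=31
after path 5 (5→9→2→3, push 11): res(2,3)=20
after path 6 (5→1→9→2→3, push 1): res(2,3)=19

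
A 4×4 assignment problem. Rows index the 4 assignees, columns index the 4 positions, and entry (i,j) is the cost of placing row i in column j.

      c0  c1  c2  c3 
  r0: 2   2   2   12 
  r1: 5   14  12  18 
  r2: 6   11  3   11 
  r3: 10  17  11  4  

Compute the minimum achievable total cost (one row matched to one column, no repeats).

Minimum assignment cost: 14

optimal assignment: row0→col1 (cost 2), row1→col0 (cost 5), row2→col2 (cost 3), row3→col3 (cost 4)
total = 2 + 5 + 3 + 4 = 14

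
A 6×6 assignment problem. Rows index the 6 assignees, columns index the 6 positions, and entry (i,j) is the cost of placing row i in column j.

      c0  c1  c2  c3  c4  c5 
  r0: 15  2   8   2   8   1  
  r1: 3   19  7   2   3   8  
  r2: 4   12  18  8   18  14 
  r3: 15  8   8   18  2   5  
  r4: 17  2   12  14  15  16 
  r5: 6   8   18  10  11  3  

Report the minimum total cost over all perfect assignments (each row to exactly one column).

optimal assignment: row0→col3 (cost 2), row1→col2 (cost 7), row2→col0 (cost 4), row3→col4 (cost 2), row4→col1 (cost 2), row5→col5 (cost 3)
total = 2 + 7 + 4 + 2 + 2 + 3 = 20

Minimum assignment cost: 20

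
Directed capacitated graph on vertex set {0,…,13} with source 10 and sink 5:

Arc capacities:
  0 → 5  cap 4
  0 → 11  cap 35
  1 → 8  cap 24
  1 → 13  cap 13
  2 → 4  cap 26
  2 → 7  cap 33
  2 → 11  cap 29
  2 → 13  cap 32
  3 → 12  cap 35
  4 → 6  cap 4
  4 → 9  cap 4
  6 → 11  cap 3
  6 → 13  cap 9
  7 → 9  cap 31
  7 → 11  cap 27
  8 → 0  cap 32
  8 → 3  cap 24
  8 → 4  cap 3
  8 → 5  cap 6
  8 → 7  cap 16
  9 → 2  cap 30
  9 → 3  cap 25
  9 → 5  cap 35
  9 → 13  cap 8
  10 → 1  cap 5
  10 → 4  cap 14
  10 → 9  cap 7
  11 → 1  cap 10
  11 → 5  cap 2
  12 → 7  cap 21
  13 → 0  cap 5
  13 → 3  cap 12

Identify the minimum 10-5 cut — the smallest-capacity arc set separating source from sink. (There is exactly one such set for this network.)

augment #1: 10→9→5 push 7
augment #2: 10→1→8→5 push 5
augment #3: 10→4→9→5 push 4
augment #4: 10→4→6→11→5 push 2
augment #5: 10→4→6→13→0→5 push 2
max flow = 20; residual-reachable set from 10 gives S-side
cut edges (S→T): {(4,6), (4,9), (10,1), (10,9)} total cap 20

Min-cut arcs: {(4,6), (4,9), (10,1), (10,9)} (total capacity 20)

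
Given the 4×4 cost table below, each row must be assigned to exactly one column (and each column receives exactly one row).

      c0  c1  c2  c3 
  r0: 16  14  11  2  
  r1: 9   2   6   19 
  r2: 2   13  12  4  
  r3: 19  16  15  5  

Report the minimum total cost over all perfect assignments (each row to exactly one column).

Minimum assignment cost: 20

optimal assignment: row0→col2 (cost 11), row1→col1 (cost 2), row2→col0 (cost 2), row3→col3 (cost 5)
total = 11 + 2 + 2 + 5 = 20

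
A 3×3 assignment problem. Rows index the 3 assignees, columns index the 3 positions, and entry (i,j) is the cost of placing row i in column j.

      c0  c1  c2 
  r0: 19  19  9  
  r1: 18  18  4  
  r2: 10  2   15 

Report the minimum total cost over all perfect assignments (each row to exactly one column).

optimal assignment: row0→col0 (cost 19), row1→col2 (cost 4), row2→col1 (cost 2)
total = 19 + 4 + 2 = 25

Minimum assignment cost: 25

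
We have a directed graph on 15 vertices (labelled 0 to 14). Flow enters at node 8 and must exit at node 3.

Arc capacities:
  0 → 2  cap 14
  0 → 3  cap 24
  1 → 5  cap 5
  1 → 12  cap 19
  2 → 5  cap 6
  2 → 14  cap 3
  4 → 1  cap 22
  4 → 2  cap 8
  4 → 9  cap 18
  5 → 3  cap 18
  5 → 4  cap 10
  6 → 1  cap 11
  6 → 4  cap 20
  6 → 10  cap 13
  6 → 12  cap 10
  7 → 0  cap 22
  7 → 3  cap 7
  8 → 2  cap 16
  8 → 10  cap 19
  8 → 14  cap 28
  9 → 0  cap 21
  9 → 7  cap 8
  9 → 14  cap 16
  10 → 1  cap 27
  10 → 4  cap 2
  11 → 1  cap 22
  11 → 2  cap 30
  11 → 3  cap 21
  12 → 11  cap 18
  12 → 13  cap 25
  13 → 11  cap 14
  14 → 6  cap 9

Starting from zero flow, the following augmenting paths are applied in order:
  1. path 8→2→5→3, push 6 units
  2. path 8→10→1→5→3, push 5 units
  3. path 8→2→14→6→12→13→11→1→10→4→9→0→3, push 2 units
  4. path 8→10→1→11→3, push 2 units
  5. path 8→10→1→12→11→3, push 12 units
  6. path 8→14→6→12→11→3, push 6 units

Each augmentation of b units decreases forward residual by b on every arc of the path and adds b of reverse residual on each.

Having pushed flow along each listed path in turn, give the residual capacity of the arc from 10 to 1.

after path 1 (8→2→5→3, push 6): res(10,1)=27
after path 2 (8→10→1→5→3, push 5): res(10,1)=22
after path 3 (8→2→14→6→12→13→11→1→10→4→9→0→3, push 2): res(10,1)=24
after path 4 (8→10→1→11→3, push 2): res(10,1)=22
after path 5 (8→10→1→12→11→3, push 12): res(10,1)=10
after path 6 (8→14→6→12→11→3, push 6): res(10,1)=10

Residual capacity of (10,1): 10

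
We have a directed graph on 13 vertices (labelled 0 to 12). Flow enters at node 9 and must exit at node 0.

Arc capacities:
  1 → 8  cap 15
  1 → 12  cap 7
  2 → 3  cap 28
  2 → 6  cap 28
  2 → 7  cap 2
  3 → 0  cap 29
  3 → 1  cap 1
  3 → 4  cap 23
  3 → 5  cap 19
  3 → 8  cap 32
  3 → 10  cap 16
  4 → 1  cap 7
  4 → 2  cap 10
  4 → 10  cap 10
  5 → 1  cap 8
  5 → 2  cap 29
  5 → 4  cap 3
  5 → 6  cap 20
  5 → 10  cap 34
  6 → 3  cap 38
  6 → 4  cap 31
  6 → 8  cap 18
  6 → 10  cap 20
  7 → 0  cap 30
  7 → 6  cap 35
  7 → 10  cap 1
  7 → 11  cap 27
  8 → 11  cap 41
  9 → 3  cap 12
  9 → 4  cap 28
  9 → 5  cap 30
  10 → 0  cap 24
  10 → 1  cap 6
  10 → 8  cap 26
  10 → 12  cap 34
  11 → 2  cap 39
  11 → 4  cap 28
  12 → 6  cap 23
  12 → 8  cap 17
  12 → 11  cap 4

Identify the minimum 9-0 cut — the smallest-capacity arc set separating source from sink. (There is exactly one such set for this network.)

augment #1: 9→3→0 push 12
augment #2: 9→4→10→0 push 10
augment #3: 9→5→10→0 push 14
augment #4: 9→4→2→3→0 push 10
augment #5: 9→5→2→3→0 push 7
augment #6: 9→5→2→7→0 push 2
max flow = 55; residual-reachable set from 9 gives S-side
cut edges (S→T): {(2,7), (3,0), (10,0)} total cap 55

Min-cut arcs: {(2,7), (3,0), (10,0)} (total capacity 55)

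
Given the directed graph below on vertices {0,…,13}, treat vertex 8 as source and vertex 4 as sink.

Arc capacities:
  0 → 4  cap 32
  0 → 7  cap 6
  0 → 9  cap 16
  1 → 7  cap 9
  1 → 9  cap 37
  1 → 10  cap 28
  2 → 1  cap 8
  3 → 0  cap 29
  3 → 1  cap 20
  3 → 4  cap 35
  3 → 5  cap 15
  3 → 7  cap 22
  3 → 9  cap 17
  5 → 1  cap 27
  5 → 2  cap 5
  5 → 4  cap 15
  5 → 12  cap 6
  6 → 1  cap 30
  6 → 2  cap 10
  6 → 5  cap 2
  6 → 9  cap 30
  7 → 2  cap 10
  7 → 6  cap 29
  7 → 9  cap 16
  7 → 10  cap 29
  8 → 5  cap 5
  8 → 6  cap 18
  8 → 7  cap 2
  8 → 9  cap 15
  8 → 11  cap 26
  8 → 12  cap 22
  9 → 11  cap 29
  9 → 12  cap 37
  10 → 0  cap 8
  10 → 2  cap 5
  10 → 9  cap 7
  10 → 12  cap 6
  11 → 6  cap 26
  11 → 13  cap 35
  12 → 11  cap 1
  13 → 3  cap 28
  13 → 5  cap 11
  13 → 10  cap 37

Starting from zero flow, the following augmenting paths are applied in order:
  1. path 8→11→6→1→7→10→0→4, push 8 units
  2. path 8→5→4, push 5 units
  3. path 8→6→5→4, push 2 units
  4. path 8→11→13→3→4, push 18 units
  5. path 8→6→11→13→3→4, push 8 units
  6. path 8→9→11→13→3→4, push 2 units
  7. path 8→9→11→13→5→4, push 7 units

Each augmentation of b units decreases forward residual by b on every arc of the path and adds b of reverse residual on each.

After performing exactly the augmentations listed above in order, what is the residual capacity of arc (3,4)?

after path 1 (8→11→6→1→7→10→0→4, push 8): res(3,4)=35
after path 2 (8→5→4, push 5): res(3,4)=35
after path 3 (8→6→5→4, push 2): res(3,4)=35
after path 4 (8→11→13→3→4, push 18): res(3,4)=17
after path 5 (8→6→11→13→3→4, push 8): res(3,4)=9
after path 6 (8→9→11→13→3→4, push 2): res(3,4)=7
after path 7 (8→9→11→13→5→4, push 7): res(3,4)=7

Residual capacity of (3,4): 7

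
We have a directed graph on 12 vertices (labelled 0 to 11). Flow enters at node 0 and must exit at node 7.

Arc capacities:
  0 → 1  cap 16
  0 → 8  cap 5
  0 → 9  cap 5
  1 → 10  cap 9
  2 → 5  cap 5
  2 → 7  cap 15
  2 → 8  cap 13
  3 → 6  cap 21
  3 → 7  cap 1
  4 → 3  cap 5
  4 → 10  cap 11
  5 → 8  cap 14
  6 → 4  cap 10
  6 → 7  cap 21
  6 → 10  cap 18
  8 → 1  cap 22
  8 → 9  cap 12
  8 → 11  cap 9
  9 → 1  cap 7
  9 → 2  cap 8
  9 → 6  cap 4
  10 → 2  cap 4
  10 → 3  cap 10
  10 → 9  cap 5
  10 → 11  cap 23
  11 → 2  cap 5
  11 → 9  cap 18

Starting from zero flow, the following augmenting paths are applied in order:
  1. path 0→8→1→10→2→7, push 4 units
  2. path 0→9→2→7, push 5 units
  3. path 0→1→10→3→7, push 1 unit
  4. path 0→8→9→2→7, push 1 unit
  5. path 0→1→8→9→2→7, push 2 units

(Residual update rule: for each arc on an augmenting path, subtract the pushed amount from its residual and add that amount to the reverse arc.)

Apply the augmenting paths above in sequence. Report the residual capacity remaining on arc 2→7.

Residual capacity of (2,7): 3

after path 1 (0→8→1→10→2→7, push 4): res(2,7)=11
after path 2 (0→9→2→7, push 5): res(2,7)=6
after path 3 (0→1→10→3→7, push 1): res(2,7)=6
after path 4 (0→8→9→2→7, push 1): res(2,7)=5
after path 5 (0→1→8→9→2→7, push 2): res(2,7)=3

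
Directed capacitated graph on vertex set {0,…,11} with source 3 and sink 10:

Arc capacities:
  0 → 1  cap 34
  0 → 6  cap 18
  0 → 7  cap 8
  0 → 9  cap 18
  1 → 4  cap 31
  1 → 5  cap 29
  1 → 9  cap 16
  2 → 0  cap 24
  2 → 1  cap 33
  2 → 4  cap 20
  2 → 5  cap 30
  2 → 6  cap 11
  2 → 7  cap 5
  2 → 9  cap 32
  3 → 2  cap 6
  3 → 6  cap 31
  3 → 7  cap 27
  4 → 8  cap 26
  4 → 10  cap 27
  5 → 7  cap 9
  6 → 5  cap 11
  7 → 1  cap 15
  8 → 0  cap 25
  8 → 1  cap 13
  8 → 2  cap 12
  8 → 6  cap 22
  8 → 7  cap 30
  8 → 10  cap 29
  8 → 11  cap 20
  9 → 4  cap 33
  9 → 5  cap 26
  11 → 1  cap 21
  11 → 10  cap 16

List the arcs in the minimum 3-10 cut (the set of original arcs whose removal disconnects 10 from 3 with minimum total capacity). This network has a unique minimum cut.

augment #1: 3→2→4→10 push 6
augment #2: 3→7→1→4→10 push 15
max flow = 21; residual-reachable set from 3 gives S-side
cut edges (S→T): {(3,2), (7,1)} total cap 21

Min-cut arcs: {(3,2), (7,1)} (total capacity 21)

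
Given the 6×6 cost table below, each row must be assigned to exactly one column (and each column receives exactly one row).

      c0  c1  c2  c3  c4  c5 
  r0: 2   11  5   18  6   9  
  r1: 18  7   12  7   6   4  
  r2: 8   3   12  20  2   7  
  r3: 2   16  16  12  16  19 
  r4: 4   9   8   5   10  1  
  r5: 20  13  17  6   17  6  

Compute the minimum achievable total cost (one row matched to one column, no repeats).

one of 2 optimal assignments: row0→col2 (cost 5), row1→col1 (cost 7), row2→col4 (cost 2), row3→col0 (cost 2), row4→col5 (cost 1), row5→col3 (cost 6)
total = 5 + 7 + 2 + 2 + 1 + 6 = 23

Minimum assignment cost: 23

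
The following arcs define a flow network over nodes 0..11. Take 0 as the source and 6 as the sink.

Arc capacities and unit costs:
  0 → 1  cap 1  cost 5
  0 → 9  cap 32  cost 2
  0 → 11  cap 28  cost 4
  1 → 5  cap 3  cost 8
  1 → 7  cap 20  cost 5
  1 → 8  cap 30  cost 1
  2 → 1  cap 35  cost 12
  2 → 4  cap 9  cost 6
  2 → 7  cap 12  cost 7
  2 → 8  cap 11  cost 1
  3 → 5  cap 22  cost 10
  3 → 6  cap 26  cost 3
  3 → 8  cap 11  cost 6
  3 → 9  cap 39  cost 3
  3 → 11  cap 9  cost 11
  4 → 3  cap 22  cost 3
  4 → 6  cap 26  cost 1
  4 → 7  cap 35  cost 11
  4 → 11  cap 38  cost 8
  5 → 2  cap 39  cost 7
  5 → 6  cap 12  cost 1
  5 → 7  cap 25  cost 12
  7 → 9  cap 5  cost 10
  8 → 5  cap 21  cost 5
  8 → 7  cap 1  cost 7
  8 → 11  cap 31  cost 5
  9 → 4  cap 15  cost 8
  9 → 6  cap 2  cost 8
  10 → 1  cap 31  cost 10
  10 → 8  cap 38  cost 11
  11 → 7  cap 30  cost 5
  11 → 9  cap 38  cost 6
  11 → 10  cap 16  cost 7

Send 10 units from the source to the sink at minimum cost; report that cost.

Minimum cost for 10 units: 108

shortest-cost path #1: 0→9→6 push 2 @ unit cost 10 (adds 20)
shortest-cost path #2: 0→9→4→6 push 8 @ unit cost 11 (adds 88)
total cost = 108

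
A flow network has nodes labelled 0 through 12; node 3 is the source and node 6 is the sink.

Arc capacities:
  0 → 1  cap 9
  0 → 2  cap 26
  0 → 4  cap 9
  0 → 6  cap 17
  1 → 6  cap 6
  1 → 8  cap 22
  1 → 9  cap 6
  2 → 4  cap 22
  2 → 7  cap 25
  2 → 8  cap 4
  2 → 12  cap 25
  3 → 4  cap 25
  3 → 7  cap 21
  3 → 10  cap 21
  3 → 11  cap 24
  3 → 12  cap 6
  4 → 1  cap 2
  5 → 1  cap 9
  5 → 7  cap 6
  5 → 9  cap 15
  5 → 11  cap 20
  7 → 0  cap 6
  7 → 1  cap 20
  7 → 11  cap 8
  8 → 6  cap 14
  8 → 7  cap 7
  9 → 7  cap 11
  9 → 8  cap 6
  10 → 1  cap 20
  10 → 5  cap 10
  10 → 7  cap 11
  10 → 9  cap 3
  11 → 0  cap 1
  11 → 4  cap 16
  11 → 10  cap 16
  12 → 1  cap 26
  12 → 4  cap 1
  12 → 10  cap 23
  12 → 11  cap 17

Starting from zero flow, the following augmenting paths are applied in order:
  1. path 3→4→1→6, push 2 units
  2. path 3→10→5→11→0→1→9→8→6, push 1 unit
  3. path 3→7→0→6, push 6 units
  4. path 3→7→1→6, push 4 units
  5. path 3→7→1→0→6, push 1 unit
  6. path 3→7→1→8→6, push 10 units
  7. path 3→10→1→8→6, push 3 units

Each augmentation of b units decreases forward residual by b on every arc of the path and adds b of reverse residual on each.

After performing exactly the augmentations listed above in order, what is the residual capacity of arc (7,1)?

after path 1 (3→4→1→6, push 2): res(7,1)=20
after path 2 (3→10→5→11→0→1→9→8→6, push 1): res(7,1)=20
after path 3 (3→7→0→6, push 6): res(7,1)=20
after path 4 (3→7→1→6, push 4): res(7,1)=16
after path 5 (3→7→1→0→6, push 1): res(7,1)=15
after path 6 (3→7→1→8→6, push 10): res(7,1)=5
after path 7 (3→10→1→8→6, push 3): res(7,1)=5

Residual capacity of (7,1): 5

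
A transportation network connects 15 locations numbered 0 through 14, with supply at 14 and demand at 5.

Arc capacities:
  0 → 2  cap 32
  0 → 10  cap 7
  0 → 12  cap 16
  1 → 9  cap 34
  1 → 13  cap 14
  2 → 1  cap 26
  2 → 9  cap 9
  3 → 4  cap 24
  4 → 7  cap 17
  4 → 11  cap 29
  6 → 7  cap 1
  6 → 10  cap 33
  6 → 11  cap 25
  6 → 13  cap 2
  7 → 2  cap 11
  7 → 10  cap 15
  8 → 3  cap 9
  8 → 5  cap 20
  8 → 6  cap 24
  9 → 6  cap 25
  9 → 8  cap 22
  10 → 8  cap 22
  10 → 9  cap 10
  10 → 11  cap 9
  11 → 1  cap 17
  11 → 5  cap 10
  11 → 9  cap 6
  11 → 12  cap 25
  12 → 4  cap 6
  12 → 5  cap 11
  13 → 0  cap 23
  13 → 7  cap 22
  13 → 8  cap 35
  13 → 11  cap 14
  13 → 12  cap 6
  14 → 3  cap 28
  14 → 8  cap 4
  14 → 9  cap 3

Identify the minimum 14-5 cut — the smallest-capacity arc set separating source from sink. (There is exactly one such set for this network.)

augment #1: 14→8→5 push 4
augment #2: 14→9→8→5 push 3
augment #3: 14→3→4→11→5 push 10
augment #4: 14→3→4→11→12→5 push 11
augment #5: 14→3→4→7→10→8→5 push 3
max flow = 31; residual-reachable set from 14 gives S-side
cut edges (S→T): {(3,4), (14,8), (14,9)} total cap 31

Min-cut arcs: {(3,4), (14,8), (14,9)} (total capacity 31)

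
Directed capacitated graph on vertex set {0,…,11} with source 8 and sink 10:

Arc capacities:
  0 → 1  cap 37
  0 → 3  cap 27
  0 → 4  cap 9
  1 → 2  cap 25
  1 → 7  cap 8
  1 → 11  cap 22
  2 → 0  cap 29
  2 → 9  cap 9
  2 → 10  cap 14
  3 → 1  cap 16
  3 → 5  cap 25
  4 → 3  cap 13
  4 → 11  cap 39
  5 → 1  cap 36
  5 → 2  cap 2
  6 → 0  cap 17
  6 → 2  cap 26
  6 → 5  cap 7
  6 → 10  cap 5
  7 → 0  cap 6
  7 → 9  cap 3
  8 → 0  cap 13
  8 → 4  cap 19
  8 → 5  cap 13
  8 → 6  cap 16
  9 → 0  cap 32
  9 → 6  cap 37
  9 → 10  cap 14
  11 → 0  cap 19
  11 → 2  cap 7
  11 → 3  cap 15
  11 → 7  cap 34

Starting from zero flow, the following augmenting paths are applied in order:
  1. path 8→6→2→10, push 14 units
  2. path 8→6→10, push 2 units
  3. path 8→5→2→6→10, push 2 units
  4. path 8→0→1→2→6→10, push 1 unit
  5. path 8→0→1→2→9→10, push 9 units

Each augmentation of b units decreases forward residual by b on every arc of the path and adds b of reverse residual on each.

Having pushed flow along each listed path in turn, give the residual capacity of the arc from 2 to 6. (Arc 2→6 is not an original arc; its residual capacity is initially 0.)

Residual capacity of (2,6): 11

after path 1 (8→6→2→10, push 14): res(2,6)=14
after path 2 (8→6→10, push 2): res(2,6)=14
after path 3 (8→5→2→6→10, push 2): res(2,6)=12
after path 4 (8→0→1→2→6→10, push 1): res(2,6)=11
after path 5 (8→0→1→2→9→10, push 9): res(2,6)=11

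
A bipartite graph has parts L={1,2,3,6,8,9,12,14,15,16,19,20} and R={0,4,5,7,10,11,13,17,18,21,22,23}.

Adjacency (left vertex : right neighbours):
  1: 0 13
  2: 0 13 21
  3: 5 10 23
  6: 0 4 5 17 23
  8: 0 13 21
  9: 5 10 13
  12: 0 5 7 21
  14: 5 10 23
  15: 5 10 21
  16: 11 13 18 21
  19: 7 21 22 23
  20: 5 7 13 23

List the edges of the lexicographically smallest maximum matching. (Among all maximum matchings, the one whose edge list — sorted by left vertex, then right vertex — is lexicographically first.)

|M| = 10 (so the lex-smallest maximum matching has 10 edges)
process left vertices in ascending order; for each, take the smallest-labelled available neighbour that still permits 10 edges overall, or leave it unmatched if none does
lex-smallest matching: {1-0, 2-13, 3-5, 6-4, 8-21, 9-10, 12-7, 14-23, 16-11, 19-22}

Lex-smallest maximum matching: {(1,0), (2,13), (3,5), (6,4), (8,21), (9,10), (12,7), (14,23), (16,11), (19,22)}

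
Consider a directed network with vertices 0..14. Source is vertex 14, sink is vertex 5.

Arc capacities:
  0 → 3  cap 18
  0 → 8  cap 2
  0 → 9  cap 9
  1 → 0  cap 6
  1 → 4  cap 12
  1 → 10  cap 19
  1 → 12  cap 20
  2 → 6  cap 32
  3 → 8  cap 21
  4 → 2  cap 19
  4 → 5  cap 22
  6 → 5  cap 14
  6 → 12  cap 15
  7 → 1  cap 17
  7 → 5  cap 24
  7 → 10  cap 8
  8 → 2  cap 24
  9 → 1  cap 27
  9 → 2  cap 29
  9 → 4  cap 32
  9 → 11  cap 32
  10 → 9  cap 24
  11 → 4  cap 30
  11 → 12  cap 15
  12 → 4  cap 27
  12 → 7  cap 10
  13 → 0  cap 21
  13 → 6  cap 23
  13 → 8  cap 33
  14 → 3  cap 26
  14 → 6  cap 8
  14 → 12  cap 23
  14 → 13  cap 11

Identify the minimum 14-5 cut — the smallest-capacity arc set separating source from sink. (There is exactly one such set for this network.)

augment #1: 14→6→5 push 8
augment #2: 14→12→4→5 push 22
augment #3: 14→12→7→5 push 1
augment #4: 14→13→6→5 push 6
augment #5: 14→13→6→12→7→5 push 5
augment #6: 14→3→8→2→6→12→7→5 push 4
max flow = 46; residual-reachable set from 14 gives S-side
cut edges (S→T): {(4,5), (6,5), (12,7)} total cap 46

Min-cut arcs: {(4,5), (6,5), (12,7)} (total capacity 46)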